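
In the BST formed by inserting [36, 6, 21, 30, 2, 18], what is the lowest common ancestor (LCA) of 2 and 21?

Tree insertion order: [36, 6, 21, 30, 2, 18]
Tree (level-order array): [36, 6, None, 2, 21, None, None, 18, 30]
In a BST, the LCA of p=2, q=21 is the first node v on the
root-to-leaf path with p <= v <= q (go left if both < v, right if both > v).
Walk from root:
  at 36: both 2 and 21 < 36, go left
  at 6: 2 <= 6 <= 21, this is the LCA
LCA = 6


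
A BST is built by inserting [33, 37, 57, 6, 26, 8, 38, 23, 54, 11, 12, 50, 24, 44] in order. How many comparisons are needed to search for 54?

Search path for 54: 33 -> 37 -> 57 -> 38 -> 54
Found: True
Comparisons: 5


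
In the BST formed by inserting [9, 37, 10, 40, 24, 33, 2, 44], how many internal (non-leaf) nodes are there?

Tree built from: [9, 37, 10, 40, 24, 33, 2, 44]
Tree (level-order array): [9, 2, 37, None, None, 10, 40, None, 24, None, 44, None, 33]
Rule: An internal node has at least one child.
Per-node child counts:
  node 9: 2 child(ren)
  node 2: 0 child(ren)
  node 37: 2 child(ren)
  node 10: 1 child(ren)
  node 24: 1 child(ren)
  node 33: 0 child(ren)
  node 40: 1 child(ren)
  node 44: 0 child(ren)
Matching nodes: [9, 37, 10, 24, 40]
Count of internal (non-leaf) nodes: 5


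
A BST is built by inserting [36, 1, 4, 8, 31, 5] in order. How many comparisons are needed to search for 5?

Search path for 5: 36 -> 1 -> 4 -> 8 -> 5
Found: True
Comparisons: 5


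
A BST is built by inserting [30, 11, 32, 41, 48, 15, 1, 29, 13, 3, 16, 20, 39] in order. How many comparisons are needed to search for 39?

Search path for 39: 30 -> 32 -> 41 -> 39
Found: True
Comparisons: 4


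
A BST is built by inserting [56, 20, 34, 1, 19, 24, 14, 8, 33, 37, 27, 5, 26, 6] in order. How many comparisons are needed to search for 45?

Search path for 45: 56 -> 20 -> 34 -> 37
Found: False
Comparisons: 4


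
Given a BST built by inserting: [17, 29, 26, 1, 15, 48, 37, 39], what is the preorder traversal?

Tree insertion order: [17, 29, 26, 1, 15, 48, 37, 39]
Tree (level-order array): [17, 1, 29, None, 15, 26, 48, None, None, None, None, 37, None, None, 39]
Preorder traversal: [17, 1, 15, 29, 26, 48, 37, 39]


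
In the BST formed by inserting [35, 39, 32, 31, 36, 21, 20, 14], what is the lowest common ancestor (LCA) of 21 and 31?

Tree insertion order: [35, 39, 32, 31, 36, 21, 20, 14]
Tree (level-order array): [35, 32, 39, 31, None, 36, None, 21, None, None, None, 20, None, 14]
In a BST, the LCA of p=21, q=31 is the first node v on the
root-to-leaf path with p <= v <= q (go left if both < v, right if both > v).
Walk from root:
  at 35: both 21 and 31 < 35, go left
  at 32: both 21 and 31 < 32, go left
  at 31: 21 <= 31 <= 31, this is the LCA
LCA = 31


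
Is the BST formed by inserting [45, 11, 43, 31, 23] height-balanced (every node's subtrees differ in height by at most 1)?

Tree (level-order array): [45, 11, None, None, 43, 31, None, 23]
Definition: a tree is height-balanced if, at every node, |h(left) - h(right)| <= 1 (empty subtree has height -1).
Bottom-up per-node check:
  node 23: h_left=-1, h_right=-1, diff=0 [OK], height=0
  node 31: h_left=0, h_right=-1, diff=1 [OK], height=1
  node 43: h_left=1, h_right=-1, diff=2 [FAIL (|1--1|=2 > 1)], height=2
  node 11: h_left=-1, h_right=2, diff=3 [FAIL (|-1-2|=3 > 1)], height=3
  node 45: h_left=3, h_right=-1, diff=4 [FAIL (|3--1|=4 > 1)], height=4
Node 43 violates the condition: |1 - -1| = 2 > 1.
Result: Not balanced


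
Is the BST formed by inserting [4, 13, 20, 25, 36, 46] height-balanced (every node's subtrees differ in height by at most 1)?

Tree (level-order array): [4, None, 13, None, 20, None, 25, None, 36, None, 46]
Definition: a tree is height-balanced if, at every node, |h(left) - h(right)| <= 1 (empty subtree has height -1).
Bottom-up per-node check:
  node 46: h_left=-1, h_right=-1, diff=0 [OK], height=0
  node 36: h_left=-1, h_right=0, diff=1 [OK], height=1
  node 25: h_left=-1, h_right=1, diff=2 [FAIL (|-1-1|=2 > 1)], height=2
  node 20: h_left=-1, h_right=2, diff=3 [FAIL (|-1-2|=3 > 1)], height=3
  node 13: h_left=-1, h_right=3, diff=4 [FAIL (|-1-3|=4 > 1)], height=4
  node 4: h_left=-1, h_right=4, diff=5 [FAIL (|-1-4|=5 > 1)], height=5
Node 25 violates the condition: |-1 - 1| = 2 > 1.
Result: Not balanced


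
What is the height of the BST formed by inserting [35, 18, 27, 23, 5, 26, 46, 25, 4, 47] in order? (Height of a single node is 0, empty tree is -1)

Insertion order: [35, 18, 27, 23, 5, 26, 46, 25, 4, 47]
Tree (level-order array): [35, 18, 46, 5, 27, None, 47, 4, None, 23, None, None, None, None, None, None, 26, 25]
Compute height bottom-up (empty subtree = -1):
  height(4) = 1 + max(-1, -1) = 0
  height(5) = 1 + max(0, -1) = 1
  height(25) = 1 + max(-1, -1) = 0
  height(26) = 1 + max(0, -1) = 1
  height(23) = 1 + max(-1, 1) = 2
  height(27) = 1 + max(2, -1) = 3
  height(18) = 1 + max(1, 3) = 4
  height(47) = 1 + max(-1, -1) = 0
  height(46) = 1 + max(-1, 0) = 1
  height(35) = 1 + max(4, 1) = 5
Height = 5


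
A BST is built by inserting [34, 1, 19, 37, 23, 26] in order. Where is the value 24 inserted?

Starting tree (level order): [34, 1, 37, None, 19, None, None, None, 23, None, 26]
Insertion path: 34 -> 1 -> 19 -> 23 -> 26
Result: insert 24 as left child of 26
Final tree (level order): [34, 1, 37, None, 19, None, None, None, 23, None, 26, 24]


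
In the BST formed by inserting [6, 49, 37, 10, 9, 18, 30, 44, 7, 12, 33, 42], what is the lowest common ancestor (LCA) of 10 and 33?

Tree insertion order: [6, 49, 37, 10, 9, 18, 30, 44, 7, 12, 33, 42]
Tree (level-order array): [6, None, 49, 37, None, 10, 44, 9, 18, 42, None, 7, None, 12, 30, None, None, None, None, None, None, None, 33]
In a BST, the LCA of p=10, q=33 is the first node v on the
root-to-leaf path with p <= v <= q (go left if both < v, right if both > v).
Walk from root:
  at 6: both 10 and 33 > 6, go right
  at 49: both 10 and 33 < 49, go left
  at 37: both 10 and 33 < 37, go left
  at 10: 10 <= 10 <= 33, this is the LCA
LCA = 10


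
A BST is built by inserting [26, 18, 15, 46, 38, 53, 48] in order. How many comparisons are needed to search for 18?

Search path for 18: 26 -> 18
Found: True
Comparisons: 2


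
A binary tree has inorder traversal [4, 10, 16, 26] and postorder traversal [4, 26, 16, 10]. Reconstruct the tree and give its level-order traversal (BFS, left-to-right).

Inorder:   [4, 10, 16, 26]
Postorder: [4, 26, 16, 10]
Algorithm: postorder visits root last, so walk postorder right-to-left;
each value is the root of the current inorder slice — split it at that
value, recurse on the right subtree first, then the left.
Recursive splits:
  root=10; inorder splits into left=[4], right=[16, 26]
  root=16; inorder splits into left=[], right=[26]
  root=26; inorder splits into left=[], right=[]
  root=4; inorder splits into left=[], right=[]
Reconstructed level-order: [10, 4, 16, 26]


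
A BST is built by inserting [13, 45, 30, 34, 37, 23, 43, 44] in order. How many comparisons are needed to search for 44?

Search path for 44: 13 -> 45 -> 30 -> 34 -> 37 -> 43 -> 44
Found: True
Comparisons: 7


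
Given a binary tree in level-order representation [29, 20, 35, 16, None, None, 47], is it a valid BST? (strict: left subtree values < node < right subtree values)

Level-order array: [29, 20, 35, 16, None, None, 47]
Validate using subtree bounds (lo, hi): at each node, require lo < value < hi,
then recurse left with hi=value and right with lo=value.
Preorder trace (stopping at first violation):
  at node 29 with bounds (-inf, +inf): OK
  at node 20 with bounds (-inf, 29): OK
  at node 16 with bounds (-inf, 20): OK
  at node 35 with bounds (29, +inf): OK
  at node 47 with bounds (35, +inf): OK
No violation found at any node.
Result: Valid BST


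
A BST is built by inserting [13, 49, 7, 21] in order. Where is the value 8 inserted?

Starting tree (level order): [13, 7, 49, None, None, 21]
Insertion path: 13 -> 7
Result: insert 8 as right child of 7
Final tree (level order): [13, 7, 49, None, 8, 21]


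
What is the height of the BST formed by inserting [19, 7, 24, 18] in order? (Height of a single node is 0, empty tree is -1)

Insertion order: [19, 7, 24, 18]
Tree (level-order array): [19, 7, 24, None, 18]
Compute height bottom-up (empty subtree = -1):
  height(18) = 1 + max(-1, -1) = 0
  height(7) = 1 + max(-1, 0) = 1
  height(24) = 1 + max(-1, -1) = 0
  height(19) = 1 + max(1, 0) = 2
Height = 2


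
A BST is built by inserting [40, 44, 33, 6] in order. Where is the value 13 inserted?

Starting tree (level order): [40, 33, 44, 6]
Insertion path: 40 -> 33 -> 6
Result: insert 13 as right child of 6
Final tree (level order): [40, 33, 44, 6, None, None, None, None, 13]


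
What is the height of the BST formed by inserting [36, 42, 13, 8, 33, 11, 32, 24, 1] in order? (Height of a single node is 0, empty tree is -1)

Insertion order: [36, 42, 13, 8, 33, 11, 32, 24, 1]
Tree (level-order array): [36, 13, 42, 8, 33, None, None, 1, 11, 32, None, None, None, None, None, 24]
Compute height bottom-up (empty subtree = -1):
  height(1) = 1 + max(-1, -1) = 0
  height(11) = 1 + max(-1, -1) = 0
  height(8) = 1 + max(0, 0) = 1
  height(24) = 1 + max(-1, -1) = 0
  height(32) = 1 + max(0, -1) = 1
  height(33) = 1 + max(1, -1) = 2
  height(13) = 1 + max(1, 2) = 3
  height(42) = 1 + max(-1, -1) = 0
  height(36) = 1 + max(3, 0) = 4
Height = 4


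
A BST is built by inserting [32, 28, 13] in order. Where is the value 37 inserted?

Starting tree (level order): [32, 28, None, 13]
Insertion path: 32
Result: insert 37 as right child of 32
Final tree (level order): [32, 28, 37, 13]


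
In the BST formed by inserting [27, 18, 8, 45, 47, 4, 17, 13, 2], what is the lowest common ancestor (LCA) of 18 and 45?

Tree insertion order: [27, 18, 8, 45, 47, 4, 17, 13, 2]
Tree (level-order array): [27, 18, 45, 8, None, None, 47, 4, 17, None, None, 2, None, 13]
In a BST, the LCA of p=18, q=45 is the first node v on the
root-to-leaf path with p <= v <= q (go left if both < v, right if both > v).
Walk from root:
  at 27: 18 <= 27 <= 45, this is the LCA
LCA = 27


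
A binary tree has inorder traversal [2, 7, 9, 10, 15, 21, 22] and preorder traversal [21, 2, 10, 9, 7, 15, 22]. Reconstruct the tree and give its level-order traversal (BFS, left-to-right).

Inorder:  [2, 7, 9, 10, 15, 21, 22]
Preorder: [21, 2, 10, 9, 7, 15, 22]
Algorithm: preorder visits root first, so consume preorder in order;
for each root, split the current inorder slice at that value into
left-subtree inorder and right-subtree inorder, then recurse.
Recursive splits:
  root=21; inorder splits into left=[2, 7, 9, 10, 15], right=[22]
  root=2; inorder splits into left=[], right=[7, 9, 10, 15]
  root=10; inorder splits into left=[7, 9], right=[15]
  root=9; inorder splits into left=[7], right=[]
  root=7; inorder splits into left=[], right=[]
  root=15; inorder splits into left=[], right=[]
  root=22; inorder splits into left=[], right=[]
Reconstructed level-order: [21, 2, 22, 10, 9, 15, 7]


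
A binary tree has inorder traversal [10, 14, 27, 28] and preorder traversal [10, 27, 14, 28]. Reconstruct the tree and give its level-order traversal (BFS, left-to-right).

Inorder:  [10, 14, 27, 28]
Preorder: [10, 27, 14, 28]
Algorithm: preorder visits root first, so consume preorder in order;
for each root, split the current inorder slice at that value into
left-subtree inorder and right-subtree inorder, then recurse.
Recursive splits:
  root=10; inorder splits into left=[], right=[14, 27, 28]
  root=27; inorder splits into left=[14], right=[28]
  root=14; inorder splits into left=[], right=[]
  root=28; inorder splits into left=[], right=[]
Reconstructed level-order: [10, 27, 14, 28]


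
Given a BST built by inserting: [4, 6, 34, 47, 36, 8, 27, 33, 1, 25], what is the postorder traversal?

Tree insertion order: [4, 6, 34, 47, 36, 8, 27, 33, 1, 25]
Tree (level-order array): [4, 1, 6, None, None, None, 34, 8, 47, None, 27, 36, None, 25, 33]
Postorder traversal: [1, 25, 33, 27, 8, 36, 47, 34, 6, 4]


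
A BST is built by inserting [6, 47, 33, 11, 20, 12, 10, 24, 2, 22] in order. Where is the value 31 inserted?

Starting tree (level order): [6, 2, 47, None, None, 33, None, 11, None, 10, 20, None, None, 12, 24, None, None, 22]
Insertion path: 6 -> 47 -> 33 -> 11 -> 20 -> 24
Result: insert 31 as right child of 24
Final tree (level order): [6, 2, 47, None, None, 33, None, 11, None, 10, 20, None, None, 12, 24, None, None, 22, 31]


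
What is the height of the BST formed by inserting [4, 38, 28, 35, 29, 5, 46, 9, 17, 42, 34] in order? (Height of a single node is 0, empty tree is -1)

Insertion order: [4, 38, 28, 35, 29, 5, 46, 9, 17, 42, 34]
Tree (level-order array): [4, None, 38, 28, 46, 5, 35, 42, None, None, 9, 29, None, None, None, None, 17, None, 34]
Compute height bottom-up (empty subtree = -1):
  height(17) = 1 + max(-1, -1) = 0
  height(9) = 1 + max(-1, 0) = 1
  height(5) = 1 + max(-1, 1) = 2
  height(34) = 1 + max(-1, -1) = 0
  height(29) = 1 + max(-1, 0) = 1
  height(35) = 1 + max(1, -1) = 2
  height(28) = 1 + max(2, 2) = 3
  height(42) = 1 + max(-1, -1) = 0
  height(46) = 1 + max(0, -1) = 1
  height(38) = 1 + max(3, 1) = 4
  height(4) = 1 + max(-1, 4) = 5
Height = 5


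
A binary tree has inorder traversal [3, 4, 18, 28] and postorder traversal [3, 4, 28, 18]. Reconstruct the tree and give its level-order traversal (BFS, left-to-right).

Inorder:   [3, 4, 18, 28]
Postorder: [3, 4, 28, 18]
Algorithm: postorder visits root last, so walk postorder right-to-left;
each value is the root of the current inorder slice — split it at that
value, recurse on the right subtree first, then the left.
Recursive splits:
  root=18; inorder splits into left=[3, 4], right=[28]
  root=28; inorder splits into left=[], right=[]
  root=4; inorder splits into left=[3], right=[]
  root=3; inorder splits into left=[], right=[]
Reconstructed level-order: [18, 4, 28, 3]


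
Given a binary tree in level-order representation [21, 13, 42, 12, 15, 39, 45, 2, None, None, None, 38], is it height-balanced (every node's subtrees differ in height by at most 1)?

Tree (level-order array): [21, 13, 42, 12, 15, 39, 45, 2, None, None, None, 38]
Definition: a tree is height-balanced if, at every node, |h(left) - h(right)| <= 1 (empty subtree has height -1).
Bottom-up per-node check:
  node 2: h_left=-1, h_right=-1, diff=0 [OK], height=0
  node 12: h_left=0, h_right=-1, diff=1 [OK], height=1
  node 15: h_left=-1, h_right=-1, diff=0 [OK], height=0
  node 13: h_left=1, h_right=0, diff=1 [OK], height=2
  node 38: h_left=-1, h_right=-1, diff=0 [OK], height=0
  node 39: h_left=0, h_right=-1, diff=1 [OK], height=1
  node 45: h_left=-1, h_right=-1, diff=0 [OK], height=0
  node 42: h_left=1, h_right=0, diff=1 [OK], height=2
  node 21: h_left=2, h_right=2, diff=0 [OK], height=3
All nodes satisfy the balance condition.
Result: Balanced


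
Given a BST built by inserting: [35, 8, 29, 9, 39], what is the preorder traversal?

Tree insertion order: [35, 8, 29, 9, 39]
Tree (level-order array): [35, 8, 39, None, 29, None, None, 9]
Preorder traversal: [35, 8, 29, 9, 39]


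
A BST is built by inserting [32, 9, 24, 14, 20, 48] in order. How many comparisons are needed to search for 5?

Search path for 5: 32 -> 9
Found: False
Comparisons: 2


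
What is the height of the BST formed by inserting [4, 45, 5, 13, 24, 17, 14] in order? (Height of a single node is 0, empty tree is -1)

Insertion order: [4, 45, 5, 13, 24, 17, 14]
Tree (level-order array): [4, None, 45, 5, None, None, 13, None, 24, 17, None, 14]
Compute height bottom-up (empty subtree = -1):
  height(14) = 1 + max(-1, -1) = 0
  height(17) = 1 + max(0, -1) = 1
  height(24) = 1 + max(1, -1) = 2
  height(13) = 1 + max(-1, 2) = 3
  height(5) = 1 + max(-1, 3) = 4
  height(45) = 1 + max(4, -1) = 5
  height(4) = 1 + max(-1, 5) = 6
Height = 6


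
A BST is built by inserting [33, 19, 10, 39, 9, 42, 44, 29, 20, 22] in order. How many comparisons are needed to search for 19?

Search path for 19: 33 -> 19
Found: True
Comparisons: 2


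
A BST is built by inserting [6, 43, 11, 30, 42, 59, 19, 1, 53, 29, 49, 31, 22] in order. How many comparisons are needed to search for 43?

Search path for 43: 6 -> 43
Found: True
Comparisons: 2


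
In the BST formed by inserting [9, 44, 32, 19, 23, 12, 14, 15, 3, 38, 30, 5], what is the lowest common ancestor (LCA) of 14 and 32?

Tree insertion order: [9, 44, 32, 19, 23, 12, 14, 15, 3, 38, 30, 5]
Tree (level-order array): [9, 3, 44, None, 5, 32, None, None, None, 19, 38, 12, 23, None, None, None, 14, None, 30, None, 15]
In a BST, the LCA of p=14, q=32 is the first node v on the
root-to-leaf path with p <= v <= q (go left if both < v, right if both > v).
Walk from root:
  at 9: both 14 and 32 > 9, go right
  at 44: both 14 and 32 < 44, go left
  at 32: 14 <= 32 <= 32, this is the LCA
LCA = 32


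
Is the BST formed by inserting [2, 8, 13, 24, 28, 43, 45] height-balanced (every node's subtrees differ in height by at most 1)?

Tree (level-order array): [2, None, 8, None, 13, None, 24, None, 28, None, 43, None, 45]
Definition: a tree is height-balanced if, at every node, |h(left) - h(right)| <= 1 (empty subtree has height -1).
Bottom-up per-node check:
  node 45: h_left=-1, h_right=-1, diff=0 [OK], height=0
  node 43: h_left=-1, h_right=0, diff=1 [OK], height=1
  node 28: h_left=-1, h_right=1, diff=2 [FAIL (|-1-1|=2 > 1)], height=2
  node 24: h_left=-1, h_right=2, diff=3 [FAIL (|-1-2|=3 > 1)], height=3
  node 13: h_left=-1, h_right=3, diff=4 [FAIL (|-1-3|=4 > 1)], height=4
  node 8: h_left=-1, h_right=4, diff=5 [FAIL (|-1-4|=5 > 1)], height=5
  node 2: h_left=-1, h_right=5, diff=6 [FAIL (|-1-5|=6 > 1)], height=6
Node 28 violates the condition: |-1 - 1| = 2 > 1.
Result: Not balanced


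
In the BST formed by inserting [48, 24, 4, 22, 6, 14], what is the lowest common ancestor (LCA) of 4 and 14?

Tree insertion order: [48, 24, 4, 22, 6, 14]
Tree (level-order array): [48, 24, None, 4, None, None, 22, 6, None, None, 14]
In a BST, the LCA of p=4, q=14 is the first node v on the
root-to-leaf path with p <= v <= q (go left if both < v, right if both > v).
Walk from root:
  at 48: both 4 and 14 < 48, go left
  at 24: both 4 and 14 < 24, go left
  at 4: 4 <= 4 <= 14, this is the LCA
LCA = 4


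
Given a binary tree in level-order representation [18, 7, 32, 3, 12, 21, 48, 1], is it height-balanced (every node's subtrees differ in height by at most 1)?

Tree (level-order array): [18, 7, 32, 3, 12, 21, 48, 1]
Definition: a tree is height-balanced if, at every node, |h(left) - h(right)| <= 1 (empty subtree has height -1).
Bottom-up per-node check:
  node 1: h_left=-1, h_right=-1, diff=0 [OK], height=0
  node 3: h_left=0, h_right=-1, diff=1 [OK], height=1
  node 12: h_left=-1, h_right=-1, diff=0 [OK], height=0
  node 7: h_left=1, h_right=0, diff=1 [OK], height=2
  node 21: h_left=-1, h_right=-1, diff=0 [OK], height=0
  node 48: h_left=-1, h_right=-1, diff=0 [OK], height=0
  node 32: h_left=0, h_right=0, diff=0 [OK], height=1
  node 18: h_left=2, h_right=1, diff=1 [OK], height=3
All nodes satisfy the balance condition.
Result: Balanced


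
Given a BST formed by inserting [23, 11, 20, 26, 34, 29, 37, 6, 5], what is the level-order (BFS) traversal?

Tree insertion order: [23, 11, 20, 26, 34, 29, 37, 6, 5]
Tree (level-order array): [23, 11, 26, 6, 20, None, 34, 5, None, None, None, 29, 37]
BFS from the root, enqueuing left then right child of each popped node:
  queue [23] -> pop 23, enqueue [11, 26], visited so far: [23]
  queue [11, 26] -> pop 11, enqueue [6, 20], visited so far: [23, 11]
  queue [26, 6, 20] -> pop 26, enqueue [34], visited so far: [23, 11, 26]
  queue [6, 20, 34] -> pop 6, enqueue [5], visited so far: [23, 11, 26, 6]
  queue [20, 34, 5] -> pop 20, enqueue [none], visited so far: [23, 11, 26, 6, 20]
  queue [34, 5] -> pop 34, enqueue [29, 37], visited so far: [23, 11, 26, 6, 20, 34]
  queue [5, 29, 37] -> pop 5, enqueue [none], visited so far: [23, 11, 26, 6, 20, 34, 5]
  queue [29, 37] -> pop 29, enqueue [none], visited so far: [23, 11, 26, 6, 20, 34, 5, 29]
  queue [37] -> pop 37, enqueue [none], visited so far: [23, 11, 26, 6, 20, 34, 5, 29, 37]
Result: [23, 11, 26, 6, 20, 34, 5, 29, 37]


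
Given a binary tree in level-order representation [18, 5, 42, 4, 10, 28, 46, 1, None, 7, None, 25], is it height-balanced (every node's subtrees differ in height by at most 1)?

Tree (level-order array): [18, 5, 42, 4, 10, 28, 46, 1, None, 7, None, 25]
Definition: a tree is height-balanced if, at every node, |h(left) - h(right)| <= 1 (empty subtree has height -1).
Bottom-up per-node check:
  node 1: h_left=-1, h_right=-1, diff=0 [OK], height=0
  node 4: h_left=0, h_right=-1, diff=1 [OK], height=1
  node 7: h_left=-1, h_right=-1, diff=0 [OK], height=0
  node 10: h_left=0, h_right=-1, diff=1 [OK], height=1
  node 5: h_left=1, h_right=1, diff=0 [OK], height=2
  node 25: h_left=-1, h_right=-1, diff=0 [OK], height=0
  node 28: h_left=0, h_right=-1, diff=1 [OK], height=1
  node 46: h_left=-1, h_right=-1, diff=0 [OK], height=0
  node 42: h_left=1, h_right=0, diff=1 [OK], height=2
  node 18: h_left=2, h_right=2, diff=0 [OK], height=3
All nodes satisfy the balance condition.
Result: Balanced


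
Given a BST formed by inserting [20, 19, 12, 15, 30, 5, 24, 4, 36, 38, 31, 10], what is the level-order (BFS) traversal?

Tree insertion order: [20, 19, 12, 15, 30, 5, 24, 4, 36, 38, 31, 10]
Tree (level-order array): [20, 19, 30, 12, None, 24, 36, 5, 15, None, None, 31, 38, 4, 10]
BFS from the root, enqueuing left then right child of each popped node:
  queue [20] -> pop 20, enqueue [19, 30], visited so far: [20]
  queue [19, 30] -> pop 19, enqueue [12], visited so far: [20, 19]
  queue [30, 12] -> pop 30, enqueue [24, 36], visited so far: [20, 19, 30]
  queue [12, 24, 36] -> pop 12, enqueue [5, 15], visited so far: [20, 19, 30, 12]
  queue [24, 36, 5, 15] -> pop 24, enqueue [none], visited so far: [20, 19, 30, 12, 24]
  queue [36, 5, 15] -> pop 36, enqueue [31, 38], visited so far: [20, 19, 30, 12, 24, 36]
  queue [5, 15, 31, 38] -> pop 5, enqueue [4, 10], visited so far: [20, 19, 30, 12, 24, 36, 5]
  queue [15, 31, 38, 4, 10] -> pop 15, enqueue [none], visited so far: [20, 19, 30, 12, 24, 36, 5, 15]
  queue [31, 38, 4, 10] -> pop 31, enqueue [none], visited so far: [20, 19, 30, 12, 24, 36, 5, 15, 31]
  queue [38, 4, 10] -> pop 38, enqueue [none], visited so far: [20, 19, 30, 12, 24, 36, 5, 15, 31, 38]
  queue [4, 10] -> pop 4, enqueue [none], visited so far: [20, 19, 30, 12, 24, 36, 5, 15, 31, 38, 4]
  queue [10] -> pop 10, enqueue [none], visited so far: [20, 19, 30, 12, 24, 36, 5, 15, 31, 38, 4, 10]
Result: [20, 19, 30, 12, 24, 36, 5, 15, 31, 38, 4, 10]


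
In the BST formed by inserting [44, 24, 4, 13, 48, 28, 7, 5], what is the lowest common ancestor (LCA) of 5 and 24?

Tree insertion order: [44, 24, 4, 13, 48, 28, 7, 5]
Tree (level-order array): [44, 24, 48, 4, 28, None, None, None, 13, None, None, 7, None, 5]
In a BST, the LCA of p=5, q=24 is the first node v on the
root-to-leaf path with p <= v <= q (go left if both < v, right if both > v).
Walk from root:
  at 44: both 5 and 24 < 44, go left
  at 24: 5 <= 24 <= 24, this is the LCA
LCA = 24


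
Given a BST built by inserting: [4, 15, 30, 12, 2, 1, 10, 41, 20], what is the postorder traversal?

Tree insertion order: [4, 15, 30, 12, 2, 1, 10, 41, 20]
Tree (level-order array): [4, 2, 15, 1, None, 12, 30, None, None, 10, None, 20, 41]
Postorder traversal: [1, 2, 10, 12, 20, 41, 30, 15, 4]


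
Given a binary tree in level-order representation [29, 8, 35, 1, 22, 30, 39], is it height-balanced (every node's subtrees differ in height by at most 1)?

Tree (level-order array): [29, 8, 35, 1, 22, 30, 39]
Definition: a tree is height-balanced if, at every node, |h(left) - h(right)| <= 1 (empty subtree has height -1).
Bottom-up per-node check:
  node 1: h_left=-1, h_right=-1, diff=0 [OK], height=0
  node 22: h_left=-1, h_right=-1, diff=0 [OK], height=0
  node 8: h_left=0, h_right=0, diff=0 [OK], height=1
  node 30: h_left=-1, h_right=-1, diff=0 [OK], height=0
  node 39: h_left=-1, h_right=-1, diff=0 [OK], height=0
  node 35: h_left=0, h_right=0, diff=0 [OK], height=1
  node 29: h_left=1, h_right=1, diff=0 [OK], height=2
All nodes satisfy the balance condition.
Result: Balanced


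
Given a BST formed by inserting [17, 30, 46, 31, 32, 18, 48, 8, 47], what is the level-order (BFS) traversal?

Tree insertion order: [17, 30, 46, 31, 32, 18, 48, 8, 47]
Tree (level-order array): [17, 8, 30, None, None, 18, 46, None, None, 31, 48, None, 32, 47]
BFS from the root, enqueuing left then right child of each popped node:
  queue [17] -> pop 17, enqueue [8, 30], visited so far: [17]
  queue [8, 30] -> pop 8, enqueue [none], visited so far: [17, 8]
  queue [30] -> pop 30, enqueue [18, 46], visited so far: [17, 8, 30]
  queue [18, 46] -> pop 18, enqueue [none], visited so far: [17, 8, 30, 18]
  queue [46] -> pop 46, enqueue [31, 48], visited so far: [17, 8, 30, 18, 46]
  queue [31, 48] -> pop 31, enqueue [32], visited so far: [17, 8, 30, 18, 46, 31]
  queue [48, 32] -> pop 48, enqueue [47], visited so far: [17, 8, 30, 18, 46, 31, 48]
  queue [32, 47] -> pop 32, enqueue [none], visited so far: [17, 8, 30, 18, 46, 31, 48, 32]
  queue [47] -> pop 47, enqueue [none], visited so far: [17, 8, 30, 18, 46, 31, 48, 32, 47]
Result: [17, 8, 30, 18, 46, 31, 48, 32, 47]


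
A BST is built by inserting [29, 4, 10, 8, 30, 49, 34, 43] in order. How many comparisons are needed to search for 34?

Search path for 34: 29 -> 30 -> 49 -> 34
Found: True
Comparisons: 4


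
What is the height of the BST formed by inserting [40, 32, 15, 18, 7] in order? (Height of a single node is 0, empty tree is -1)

Insertion order: [40, 32, 15, 18, 7]
Tree (level-order array): [40, 32, None, 15, None, 7, 18]
Compute height bottom-up (empty subtree = -1):
  height(7) = 1 + max(-1, -1) = 0
  height(18) = 1 + max(-1, -1) = 0
  height(15) = 1 + max(0, 0) = 1
  height(32) = 1 + max(1, -1) = 2
  height(40) = 1 + max(2, -1) = 3
Height = 3


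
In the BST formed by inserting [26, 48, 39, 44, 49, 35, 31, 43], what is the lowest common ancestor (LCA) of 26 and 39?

Tree insertion order: [26, 48, 39, 44, 49, 35, 31, 43]
Tree (level-order array): [26, None, 48, 39, 49, 35, 44, None, None, 31, None, 43]
In a BST, the LCA of p=26, q=39 is the first node v on the
root-to-leaf path with p <= v <= q (go left if both < v, right if both > v).
Walk from root:
  at 26: 26 <= 26 <= 39, this is the LCA
LCA = 26


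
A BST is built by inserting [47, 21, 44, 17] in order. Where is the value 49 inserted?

Starting tree (level order): [47, 21, None, 17, 44]
Insertion path: 47
Result: insert 49 as right child of 47
Final tree (level order): [47, 21, 49, 17, 44]


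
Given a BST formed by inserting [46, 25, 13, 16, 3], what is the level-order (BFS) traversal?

Tree insertion order: [46, 25, 13, 16, 3]
Tree (level-order array): [46, 25, None, 13, None, 3, 16]
BFS from the root, enqueuing left then right child of each popped node:
  queue [46] -> pop 46, enqueue [25], visited so far: [46]
  queue [25] -> pop 25, enqueue [13], visited so far: [46, 25]
  queue [13] -> pop 13, enqueue [3, 16], visited so far: [46, 25, 13]
  queue [3, 16] -> pop 3, enqueue [none], visited so far: [46, 25, 13, 3]
  queue [16] -> pop 16, enqueue [none], visited so far: [46, 25, 13, 3, 16]
Result: [46, 25, 13, 3, 16]


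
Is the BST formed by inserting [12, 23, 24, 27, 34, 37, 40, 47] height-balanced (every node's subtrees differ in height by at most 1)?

Tree (level-order array): [12, None, 23, None, 24, None, 27, None, 34, None, 37, None, 40, None, 47]
Definition: a tree is height-balanced if, at every node, |h(left) - h(right)| <= 1 (empty subtree has height -1).
Bottom-up per-node check:
  node 47: h_left=-1, h_right=-1, diff=0 [OK], height=0
  node 40: h_left=-1, h_right=0, diff=1 [OK], height=1
  node 37: h_left=-1, h_right=1, diff=2 [FAIL (|-1-1|=2 > 1)], height=2
  node 34: h_left=-1, h_right=2, diff=3 [FAIL (|-1-2|=3 > 1)], height=3
  node 27: h_left=-1, h_right=3, diff=4 [FAIL (|-1-3|=4 > 1)], height=4
  node 24: h_left=-1, h_right=4, diff=5 [FAIL (|-1-4|=5 > 1)], height=5
  node 23: h_left=-1, h_right=5, diff=6 [FAIL (|-1-5|=6 > 1)], height=6
  node 12: h_left=-1, h_right=6, diff=7 [FAIL (|-1-6|=7 > 1)], height=7
Node 37 violates the condition: |-1 - 1| = 2 > 1.
Result: Not balanced


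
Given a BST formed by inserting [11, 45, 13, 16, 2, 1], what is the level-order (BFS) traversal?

Tree insertion order: [11, 45, 13, 16, 2, 1]
Tree (level-order array): [11, 2, 45, 1, None, 13, None, None, None, None, 16]
BFS from the root, enqueuing left then right child of each popped node:
  queue [11] -> pop 11, enqueue [2, 45], visited so far: [11]
  queue [2, 45] -> pop 2, enqueue [1], visited so far: [11, 2]
  queue [45, 1] -> pop 45, enqueue [13], visited so far: [11, 2, 45]
  queue [1, 13] -> pop 1, enqueue [none], visited so far: [11, 2, 45, 1]
  queue [13] -> pop 13, enqueue [16], visited so far: [11, 2, 45, 1, 13]
  queue [16] -> pop 16, enqueue [none], visited so far: [11, 2, 45, 1, 13, 16]
Result: [11, 2, 45, 1, 13, 16]


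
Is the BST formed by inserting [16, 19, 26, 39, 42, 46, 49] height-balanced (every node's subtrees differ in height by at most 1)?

Tree (level-order array): [16, None, 19, None, 26, None, 39, None, 42, None, 46, None, 49]
Definition: a tree is height-balanced if, at every node, |h(left) - h(right)| <= 1 (empty subtree has height -1).
Bottom-up per-node check:
  node 49: h_left=-1, h_right=-1, diff=0 [OK], height=0
  node 46: h_left=-1, h_right=0, diff=1 [OK], height=1
  node 42: h_left=-1, h_right=1, diff=2 [FAIL (|-1-1|=2 > 1)], height=2
  node 39: h_left=-1, h_right=2, diff=3 [FAIL (|-1-2|=3 > 1)], height=3
  node 26: h_left=-1, h_right=3, diff=4 [FAIL (|-1-3|=4 > 1)], height=4
  node 19: h_left=-1, h_right=4, diff=5 [FAIL (|-1-4|=5 > 1)], height=5
  node 16: h_left=-1, h_right=5, diff=6 [FAIL (|-1-5|=6 > 1)], height=6
Node 42 violates the condition: |-1 - 1| = 2 > 1.
Result: Not balanced


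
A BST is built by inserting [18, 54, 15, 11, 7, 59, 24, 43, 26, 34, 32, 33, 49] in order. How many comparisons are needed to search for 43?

Search path for 43: 18 -> 54 -> 24 -> 43
Found: True
Comparisons: 4


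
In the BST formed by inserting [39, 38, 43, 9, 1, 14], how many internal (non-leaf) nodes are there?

Tree built from: [39, 38, 43, 9, 1, 14]
Tree (level-order array): [39, 38, 43, 9, None, None, None, 1, 14]
Rule: An internal node has at least one child.
Per-node child counts:
  node 39: 2 child(ren)
  node 38: 1 child(ren)
  node 9: 2 child(ren)
  node 1: 0 child(ren)
  node 14: 0 child(ren)
  node 43: 0 child(ren)
Matching nodes: [39, 38, 9]
Count of internal (non-leaf) nodes: 3


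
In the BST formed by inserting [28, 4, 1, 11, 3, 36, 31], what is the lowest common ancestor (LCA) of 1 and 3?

Tree insertion order: [28, 4, 1, 11, 3, 36, 31]
Tree (level-order array): [28, 4, 36, 1, 11, 31, None, None, 3]
In a BST, the LCA of p=1, q=3 is the first node v on the
root-to-leaf path with p <= v <= q (go left if both < v, right if both > v).
Walk from root:
  at 28: both 1 and 3 < 28, go left
  at 4: both 1 and 3 < 4, go left
  at 1: 1 <= 1 <= 3, this is the LCA
LCA = 1


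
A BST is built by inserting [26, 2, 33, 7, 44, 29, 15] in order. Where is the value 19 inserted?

Starting tree (level order): [26, 2, 33, None, 7, 29, 44, None, 15]
Insertion path: 26 -> 2 -> 7 -> 15
Result: insert 19 as right child of 15
Final tree (level order): [26, 2, 33, None, 7, 29, 44, None, 15, None, None, None, None, None, 19]


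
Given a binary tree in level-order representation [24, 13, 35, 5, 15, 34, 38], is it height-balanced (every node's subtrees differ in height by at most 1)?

Tree (level-order array): [24, 13, 35, 5, 15, 34, 38]
Definition: a tree is height-balanced if, at every node, |h(left) - h(right)| <= 1 (empty subtree has height -1).
Bottom-up per-node check:
  node 5: h_left=-1, h_right=-1, diff=0 [OK], height=0
  node 15: h_left=-1, h_right=-1, diff=0 [OK], height=0
  node 13: h_left=0, h_right=0, diff=0 [OK], height=1
  node 34: h_left=-1, h_right=-1, diff=0 [OK], height=0
  node 38: h_left=-1, h_right=-1, diff=0 [OK], height=0
  node 35: h_left=0, h_right=0, diff=0 [OK], height=1
  node 24: h_left=1, h_right=1, diff=0 [OK], height=2
All nodes satisfy the balance condition.
Result: Balanced


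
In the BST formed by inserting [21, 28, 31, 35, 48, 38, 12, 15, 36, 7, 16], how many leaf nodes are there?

Tree built from: [21, 28, 31, 35, 48, 38, 12, 15, 36, 7, 16]
Tree (level-order array): [21, 12, 28, 7, 15, None, 31, None, None, None, 16, None, 35, None, None, None, 48, 38, None, 36]
Rule: A leaf has 0 children.
Per-node child counts:
  node 21: 2 child(ren)
  node 12: 2 child(ren)
  node 7: 0 child(ren)
  node 15: 1 child(ren)
  node 16: 0 child(ren)
  node 28: 1 child(ren)
  node 31: 1 child(ren)
  node 35: 1 child(ren)
  node 48: 1 child(ren)
  node 38: 1 child(ren)
  node 36: 0 child(ren)
Matching nodes: [7, 16, 36]
Count of leaf nodes: 3


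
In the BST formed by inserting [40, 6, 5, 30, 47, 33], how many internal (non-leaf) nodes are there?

Tree built from: [40, 6, 5, 30, 47, 33]
Tree (level-order array): [40, 6, 47, 5, 30, None, None, None, None, None, 33]
Rule: An internal node has at least one child.
Per-node child counts:
  node 40: 2 child(ren)
  node 6: 2 child(ren)
  node 5: 0 child(ren)
  node 30: 1 child(ren)
  node 33: 0 child(ren)
  node 47: 0 child(ren)
Matching nodes: [40, 6, 30]
Count of internal (non-leaf) nodes: 3


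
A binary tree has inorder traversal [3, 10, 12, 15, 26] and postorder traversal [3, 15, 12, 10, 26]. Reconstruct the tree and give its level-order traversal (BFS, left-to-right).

Inorder:   [3, 10, 12, 15, 26]
Postorder: [3, 15, 12, 10, 26]
Algorithm: postorder visits root last, so walk postorder right-to-left;
each value is the root of the current inorder slice — split it at that
value, recurse on the right subtree first, then the left.
Recursive splits:
  root=26; inorder splits into left=[3, 10, 12, 15], right=[]
  root=10; inorder splits into left=[3], right=[12, 15]
  root=12; inorder splits into left=[], right=[15]
  root=15; inorder splits into left=[], right=[]
  root=3; inorder splits into left=[], right=[]
Reconstructed level-order: [26, 10, 3, 12, 15]


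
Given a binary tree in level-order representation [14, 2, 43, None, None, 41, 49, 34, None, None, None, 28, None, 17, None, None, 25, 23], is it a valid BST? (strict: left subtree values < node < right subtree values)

Level-order array: [14, 2, 43, None, None, 41, 49, 34, None, None, None, 28, None, 17, None, None, 25, 23]
Validate using subtree bounds (lo, hi): at each node, require lo < value < hi,
then recurse left with hi=value and right with lo=value.
Preorder trace (stopping at first violation):
  at node 14 with bounds (-inf, +inf): OK
  at node 2 with bounds (-inf, 14): OK
  at node 43 with bounds (14, +inf): OK
  at node 41 with bounds (14, 43): OK
  at node 34 with bounds (14, 41): OK
  at node 28 with bounds (14, 34): OK
  at node 17 with bounds (14, 28): OK
  at node 25 with bounds (17, 28): OK
  at node 23 with bounds (17, 25): OK
  at node 49 with bounds (43, +inf): OK
No violation found at any node.
Result: Valid BST


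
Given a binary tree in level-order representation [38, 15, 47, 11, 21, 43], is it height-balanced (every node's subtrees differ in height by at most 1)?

Tree (level-order array): [38, 15, 47, 11, 21, 43]
Definition: a tree is height-balanced if, at every node, |h(left) - h(right)| <= 1 (empty subtree has height -1).
Bottom-up per-node check:
  node 11: h_left=-1, h_right=-1, diff=0 [OK], height=0
  node 21: h_left=-1, h_right=-1, diff=0 [OK], height=0
  node 15: h_left=0, h_right=0, diff=0 [OK], height=1
  node 43: h_left=-1, h_right=-1, diff=0 [OK], height=0
  node 47: h_left=0, h_right=-1, diff=1 [OK], height=1
  node 38: h_left=1, h_right=1, diff=0 [OK], height=2
All nodes satisfy the balance condition.
Result: Balanced


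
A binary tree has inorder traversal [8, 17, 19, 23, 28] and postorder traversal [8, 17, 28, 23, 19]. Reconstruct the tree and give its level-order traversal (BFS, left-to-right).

Inorder:   [8, 17, 19, 23, 28]
Postorder: [8, 17, 28, 23, 19]
Algorithm: postorder visits root last, so walk postorder right-to-left;
each value is the root of the current inorder slice — split it at that
value, recurse on the right subtree first, then the left.
Recursive splits:
  root=19; inorder splits into left=[8, 17], right=[23, 28]
  root=23; inorder splits into left=[], right=[28]
  root=28; inorder splits into left=[], right=[]
  root=17; inorder splits into left=[8], right=[]
  root=8; inorder splits into left=[], right=[]
Reconstructed level-order: [19, 17, 23, 8, 28]


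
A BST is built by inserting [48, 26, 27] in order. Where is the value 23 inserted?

Starting tree (level order): [48, 26, None, None, 27]
Insertion path: 48 -> 26
Result: insert 23 as left child of 26
Final tree (level order): [48, 26, None, 23, 27]


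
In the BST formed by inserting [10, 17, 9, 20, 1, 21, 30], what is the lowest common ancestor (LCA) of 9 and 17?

Tree insertion order: [10, 17, 9, 20, 1, 21, 30]
Tree (level-order array): [10, 9, 17, 1, None, None, 20, None, None, None, 21, None, 30]
In a BST, the LCA of p=9, q=17 is the first node v on the
root-to-leaf path with p <= v <= q (go left if both < v, right if both > v).
Walk from root:
  at 10: 9 <= 10 <= 17, this is the LCA
LCA = 10


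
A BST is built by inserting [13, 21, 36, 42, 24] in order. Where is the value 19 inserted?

Starting tree (level order): [13, None, 21, None, 36, 24, 42]
Insertion path: 13 -> 21
Result: insert 19 as left child of 21
Final tree (level order): [13, None, 21, 19, 36, None, None, 24, 42]


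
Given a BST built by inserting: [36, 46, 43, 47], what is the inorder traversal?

Tree insertion order: [36, 46, 43, 47]
Tree (level-order array): [36, None, 46, 43, 47]
Inorder traversal: [36, 43, 46, 47]


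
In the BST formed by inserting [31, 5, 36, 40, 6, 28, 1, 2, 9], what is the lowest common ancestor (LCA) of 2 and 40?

Tree insertion order: [31, 5, 36, 40, 6, 28, 1, 2, 9]
Tree (level-order array): [31, 5, 36, 1, 6, None, 40, None, 2, None, 28, None, None, None, None, 9]
In a BST, the LCA of p=2, q=40 is the first node v on the
root-to-leaf path with p <= v <= q (go left if both < v, right if both > v).
Walk from root:
  at 31: 2 <= 31 <= 40, this is the LCA
LCA = 31


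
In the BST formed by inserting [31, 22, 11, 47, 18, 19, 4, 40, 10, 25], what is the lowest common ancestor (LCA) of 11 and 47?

Tree insertion order: [31, 22, 11, 47, 18, 19, 4, 40, 10, 25]
Tree (level-order array): [31, 22, 47, 11, 25, 40, None, 4, 18, None, None, None, None, None, 10, None, 19]
In a BST, the LCA of p=11, q=47 is the first node v on the
root-to-leaf path with p <= v <= q (go left if both < v, right if both > v).
Walk from root:
  at 31: 11 <= 31 <= 47, this is the LCA
LCA = 31


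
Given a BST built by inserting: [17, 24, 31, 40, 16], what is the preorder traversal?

Tree insertion order: [17, 24, 31, 40, 16]
Tree (level-order array): [17, 16, 24, None, None, None, 31, None, 40]
Preorder traversal: [17, 16, 24, 31, 40]


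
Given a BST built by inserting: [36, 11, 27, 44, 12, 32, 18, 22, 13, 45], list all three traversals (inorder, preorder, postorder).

Tree insertion order: [36, 11, 27, 44, 12, 32, 18, 22, 13, 45]
Tree (level-order array): [36, 11, 44, None, 27, None, 45, 12, 32, None, None, None, 18, None, None, 13, 22]
Inorder (L, root, R): [11, 12, 13, 18, 22, 27, 32, 36, 44, 45]
Preorder (root, L, R): [36, 11, 27, 12, 18, 13, 22, 32, 44, 45]
Postorder (L, R, root): [13, 22, 18, 12, 32, 27, 11, 45, 44, 36]


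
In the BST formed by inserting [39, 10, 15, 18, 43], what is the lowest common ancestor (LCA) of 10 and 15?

Tree insertion order: [39, 10, 15, 18, 43]
Tree (level-order array): [39, 10, 43, None, 15, None, None, None, 18]
In a BST, the LCA of p=10, q=15 is the first node v on the
root-to-leaf path with p <= v <= q (go left if both < v, right if both > v).
Walk from root:
  at 39: both 10 and 15 < 39, go left
  at 10: 10 <= 10 <= 15, this is the LCA
LCA = 10
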